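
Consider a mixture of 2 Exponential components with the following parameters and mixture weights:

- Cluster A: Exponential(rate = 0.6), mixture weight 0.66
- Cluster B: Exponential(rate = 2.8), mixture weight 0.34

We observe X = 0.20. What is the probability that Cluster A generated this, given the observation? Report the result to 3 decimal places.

P(component k | x) = P(Z=k)·f_k(x) / marginal(x), where marginal(x) = Σ_j P(Z=j)·f_j(x).
Exponential densities:
  p_A = 0.6·e^(−0.6·0.20) = 0.6·e^(−0.1200) = 0.532152
  p_B = 2.8·e^(−2.8·0.20) = 2.8·e^(−0.5600) = 1.59939
Multiply by the mixture weights:
  P(Z=A)·p_A = 0.66 × 0.532152 = 0.35122
  P(Z=B)·p_B = 0.34 × 1.59939 = 0.543791
Sum: 0.35122 + 0.543791 = 0.895012
P(Cluster A | x) = 0.35122 / 0.895012 ≈ 0.392

0.392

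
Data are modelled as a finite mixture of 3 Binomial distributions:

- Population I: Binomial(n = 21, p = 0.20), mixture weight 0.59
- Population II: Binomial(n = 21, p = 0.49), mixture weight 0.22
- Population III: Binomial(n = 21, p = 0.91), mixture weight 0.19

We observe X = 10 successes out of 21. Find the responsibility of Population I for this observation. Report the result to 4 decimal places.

By Bayes' theorem, P(k | x) = w_k f_k(x) / Σ_j w_j f_j(x).
Evaluate each component's likelihood at the observed value:
  L_I = C(21,10)·0.20^10·0.80^11 = 352716·1.024e-07·0.0858993 = 0.00310252
  L_II = C(21,10)·0.49^10·0.51^11 = 352716·0.000797923·0.000607116 = 0.170867
  L_III = C(21,10)·0.91^10·0.09^11 = 352716·0.389416·3.13811e-12 = 4.31029e-07
Multiply by the mixture weights:
  w_I·L_I = 0.59 × 0.00310252 = 0.00183049
  w_II·L_II = 0.22 × 0.170867 = 0.0375907
  w_III·L_III = 0.19 × 4.31029e-07 = 8.18955e-08
Sum: 0.00183049 + 0.0375907 + 8.18955e-08 = 0.0394213
P(Population I | 10 successes out of 21) = 0.00183049 / 0.0394213 ≈ 0.0464

0.0464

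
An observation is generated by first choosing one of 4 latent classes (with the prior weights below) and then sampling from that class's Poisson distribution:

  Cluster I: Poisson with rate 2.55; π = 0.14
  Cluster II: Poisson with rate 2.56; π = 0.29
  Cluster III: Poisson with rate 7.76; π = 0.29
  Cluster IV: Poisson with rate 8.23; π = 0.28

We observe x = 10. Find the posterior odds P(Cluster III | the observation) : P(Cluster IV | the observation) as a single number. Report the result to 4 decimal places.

Only the two components matter; the odds are (π_i f_i(x)) / (π_j f_j(x)).
Evaluate each component's likelihood at the observed value:
  f_I = 0.000250143
  f_II = 0.000257539
  f_III = 0.0930527
  f_IV = 0.104711
0.0269853 / 0.029319 ≈ 0.9204

0.9204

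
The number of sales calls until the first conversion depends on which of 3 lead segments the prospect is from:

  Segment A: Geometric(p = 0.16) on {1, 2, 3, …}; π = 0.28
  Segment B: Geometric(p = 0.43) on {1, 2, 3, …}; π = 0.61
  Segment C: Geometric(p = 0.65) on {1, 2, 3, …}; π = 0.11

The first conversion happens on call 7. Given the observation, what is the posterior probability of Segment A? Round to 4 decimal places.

0.6329

By Bayes' theorem, P(k | x) = P(Z=k) f_k(x) / Σ_j P(Z=j) f_j(x).
Geometric probabilities:
  f_A = 0.0562077
  f_B = 0.0147475
  f_C = 0.00119487
Unnormalised posteriors:
  P(Z=A)·f_A = 0.28 × 0.0562077 = 0.0157382
  P(Z=B)·f_B = 0.61 × 0.0147475 = 0.00899596
  P(Z=C)·f_C = 0.11 × 0.00119487 = 0.000131436
Marginal: 0.0157382 + 0.00899596 + 0.000131436 = 0.0248655
So the posterior for Segment A is 0.0157382 / 0.0248655 ≈ 0.6329.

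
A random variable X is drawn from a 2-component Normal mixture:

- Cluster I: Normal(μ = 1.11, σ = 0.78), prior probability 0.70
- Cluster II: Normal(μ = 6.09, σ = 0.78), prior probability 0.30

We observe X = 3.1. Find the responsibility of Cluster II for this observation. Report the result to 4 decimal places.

0.0071

P(component k | x) = π_k·f_k(x) / marginal(x), where marginal(x) = Σ_j π_j·f_j(x).
Evaluate each component's likelihood at the observed value:
  f_I = (1/(0.78·√(2π)))·exp(−(3.1−1.11)²/(2·0.78²)) = 0.511464·exp(-3.25452) = 0.0197422
  f_II = (1/(0.78·√(2π)))·exp(−(3.1−6.09)²/(2·0.78²)) = 0.511464·exp(-7.34722) = 0.000329577
Unnormalised posteriors:
  π_I·f_I = 0.70 × 0.0197422 = 0.0138195
  π_II·f_II = 0.30 × 0.000329577 = 9.88732e-05
Sum: 0.0138195 + 9.88732e-05 = 0.0139184
P(Cluster II | x) ≈ 0.0071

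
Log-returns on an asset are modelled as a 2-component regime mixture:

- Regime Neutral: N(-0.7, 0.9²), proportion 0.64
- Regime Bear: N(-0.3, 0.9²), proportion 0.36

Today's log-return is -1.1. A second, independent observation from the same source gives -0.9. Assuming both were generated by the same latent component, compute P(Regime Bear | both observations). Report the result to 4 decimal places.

Apply Bayes' rule: the posterior for each component is proportional to its prior times its likelihood at x.
Since both observations come from the same component, the likelihood for component k is f_k(x₁)·f_k(x₂).
  L_Neutral = [(1/(0.9·√(2π)))·exp(−(-1.1−-0.7)²/(2·0.9²)) = 0.443269·exp(-0.09877) = 0.401582] × [0.432458] = 0.173667
  L_Bear = [(1/(0.9·√(2π)))·exp(−(-1.1−-0.3)²/(2·0.9²)) = 0.443269·exp(-0.39506) = 0.298603] × [0.354942] = 0.105987
Weight by the priors:
  w_Neutral·L_Neutral = 0.64 × 0.173667 = 0.111147
  w_Bear·L_Bear = 0.36 × 0.105987 = 0.0381553
Normaliser: 0.111147 + 0.0381553 = 0.149302
P(Regime Bear | x₁,x₂) ≈ 0.2556

0.2556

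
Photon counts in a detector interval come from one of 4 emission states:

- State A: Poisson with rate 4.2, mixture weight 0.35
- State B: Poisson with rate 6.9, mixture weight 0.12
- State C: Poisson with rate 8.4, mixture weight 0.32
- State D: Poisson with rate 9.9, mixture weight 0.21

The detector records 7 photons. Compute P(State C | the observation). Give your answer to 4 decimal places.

0.4071

Posterior ∝ prior × likelihood, so P(k | x) ∝ π_k f_k(x); normalise over all components.
Poisson probabilities:
  L_A = 0.0685927
  L_B = 0.148895
  L_C = 0.131659
  L_D = 0.0927898
Weight by the priors:
  π_A·L_A = 0.35 × 0.0685927 = 0.0240074
  π_B·L_B = 0.12 × 0.148895 = 0.0178674
  π_C·L_C = 0.32 × 0.131659 = 0.0421309
  π_D·L_D = 0.21 × 0.0927898 = 0.0194859
Normaliser: 0.0240074 + 0.0178674 + 0.0421309 + 0.0194859 = 0.103492
So the posterior for State C is 0.0421309 / 0.103492 ≈ 0.4071.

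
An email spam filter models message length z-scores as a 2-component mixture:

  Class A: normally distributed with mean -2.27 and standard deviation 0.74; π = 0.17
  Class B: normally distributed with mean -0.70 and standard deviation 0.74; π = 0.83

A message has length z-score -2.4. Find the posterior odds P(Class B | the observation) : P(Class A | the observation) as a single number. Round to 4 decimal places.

Posterior odds = (π_i f_i(x)) / (π_j f_j(x)); the normalising sum cancels.
Evaluate each component's likelihood at the observed value:
  f_A = 0.530856
  f_B = 0.0385183
Posterior odds = (π_B·f_B) / (π_A·f_A) = (0.83·0.0385183) / (0.17·0.530856) = 0.0319702 / 0.0902455 ≈ 0.3543

0.3543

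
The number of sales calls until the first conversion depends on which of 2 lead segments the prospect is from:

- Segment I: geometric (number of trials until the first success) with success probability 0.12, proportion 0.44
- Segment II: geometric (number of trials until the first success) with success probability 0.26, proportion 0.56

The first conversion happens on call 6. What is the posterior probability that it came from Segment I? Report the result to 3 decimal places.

0.463

P(component k | x) = P(Z=k)·f_k(x) / marginal(x), where marginal(x) = Σ_j P(Z=j)·f_j(x).
Evaluate each component's likelihood at the observed value:
  p_I = 0.12·(1−0.12)^5 = 0.12·0.527732 = 0.0633278
  p_II = 0.26·(1−0.26)^5 = 0.26·0.221901 = 0.0576942
Prior × likelihood for each component:
  P(Z=I)·p_I = 0.44 × 0.0633278 = 0.0278642
  P(Z=II)·p_II = 0.56 × 0.0576942 = 0.0323087
Denominator: 0.0278642 + 0.0323087 = 0.060173
Responsibility of Segment I: 0.0278642 / 0.060173 ≈ 0.463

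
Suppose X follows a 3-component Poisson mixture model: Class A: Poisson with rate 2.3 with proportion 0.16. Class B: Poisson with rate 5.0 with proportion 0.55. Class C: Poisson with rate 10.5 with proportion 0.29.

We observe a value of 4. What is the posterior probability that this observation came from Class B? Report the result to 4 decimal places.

By Bayes' theorem, P(k | x) = π_k f_k(x) / Σ_j π_j f_j(x).
Poisson probabilities:
  p_A = 0.116902
  p_B = 0.175467
  p_C = 0.0139461
Prior × likelihood for each component:
  π_A·p_A = 0.16 × 0.116902 = 0.0187044
  π_B·p_B = 0.55 × 0.175467 = 0.0965071
  π_C·p_C = 0.29 × 0.0139461 = 0.00404438
Normaliser: 0.0187044 + 0.0965071 + 0.00404438 = 0.119256
So the posterior for Class B is 0.0965071 / 0.119256 ≈ 0.8092.

0.8092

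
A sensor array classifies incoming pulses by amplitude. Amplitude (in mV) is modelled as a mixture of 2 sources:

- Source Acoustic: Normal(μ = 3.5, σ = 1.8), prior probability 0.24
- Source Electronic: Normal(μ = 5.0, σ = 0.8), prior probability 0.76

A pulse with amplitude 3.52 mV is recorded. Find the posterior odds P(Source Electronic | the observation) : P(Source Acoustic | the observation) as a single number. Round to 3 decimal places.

1.287

The posterior odds equal the prior odds times the likelihood ratio: (π_i/π_j)·(f_i(x)/f_j(x)).
Component likelihoods at x = 3.52 mV:
  f_Acoustic = 0.221621
  f_Electronic = 0.0900811
Odds = (0.76/0.24) × (0.0900811/0.221621) = 3.16667 × 0.406465 ≈ 1.287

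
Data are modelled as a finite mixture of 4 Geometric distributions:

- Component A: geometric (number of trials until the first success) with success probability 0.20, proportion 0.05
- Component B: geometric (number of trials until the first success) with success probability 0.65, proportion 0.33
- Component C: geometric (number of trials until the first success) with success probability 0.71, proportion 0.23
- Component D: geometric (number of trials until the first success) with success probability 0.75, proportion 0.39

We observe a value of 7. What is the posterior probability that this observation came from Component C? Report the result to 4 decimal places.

0.0305

By Bayes' theorem, P(k | x) = P(Z=k) f_k(x) / Σ_j P(Z=j) f_j(x).
Geometric probabilities:
  p_A = 0.20·(1−0.20)^6 = 0.20·0.262144 = 0.0524288
  p_B = 0.65·(1−0.65)^6 = 0.65·0.00183827 = 0.00119487
  p_C = 0.71·(1−0.71)^6 = 0.71·0.000594823 = 0.000422325
  p_D = 0.75·(1−0.75)^6 = 0.75·0.000244141 = 0.000183105
Multiply by the mixture weights:
  P(Z=A)·p_A = 0.05 × 0.0524288 = 0.00262144
  P(Z=B)·p_B = 0.33 × 0.00119487 = 0.000394308
  P(Z=C)·p_C = 0.23 × 0.000422325 = 9.71346e-05
  P(Z=D)·p_D = 0.39 × 0.000183105 = 7.14111e-05
Evidence: 0.00262144 + 0.000394308 + 9.71346e-05 + 7.14111e-05 = 0.00318429
P(Component C | data) ≈ 0.0305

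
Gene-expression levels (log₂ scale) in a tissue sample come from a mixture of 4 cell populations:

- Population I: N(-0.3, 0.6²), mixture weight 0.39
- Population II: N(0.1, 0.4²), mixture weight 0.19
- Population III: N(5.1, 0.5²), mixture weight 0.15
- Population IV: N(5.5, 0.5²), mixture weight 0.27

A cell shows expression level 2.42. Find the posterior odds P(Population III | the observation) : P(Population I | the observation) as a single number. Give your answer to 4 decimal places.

0.0077

Posterior odds = (P(Z=i) f_i(x)) / (P(Z=j) f_j(x)); the normalising sum cancels.
Normal densities:
  f_I = (1/(0.6·√(2π)))·exp(−(2.42−-0.3)²/(2·0.6²)) = 0.664904·exp(-10.27556) = 2.29162e-05
  f_II = (1/(0.4·√(2π)))·exp(−(2.42−0.1)²/(2·0.4²)) = 0.997356·exp(-16.82000) = 4.9433e-08
  f_III = (1/(0.5·√(2π)))·exp(−(2.42−5.1)²/(2·0.5²)) = 0.797885·exp(-14.36480) = 4.60667e-07
  f_IV = (1/(0.5·√(2π)))·exp(−(2.42−5.5)²/(2·0.5²)) = 0.797885·exp(-18.97280) = 4.59365e-09
6.91e-08 / 8.9373e-06 ≈ 0.0077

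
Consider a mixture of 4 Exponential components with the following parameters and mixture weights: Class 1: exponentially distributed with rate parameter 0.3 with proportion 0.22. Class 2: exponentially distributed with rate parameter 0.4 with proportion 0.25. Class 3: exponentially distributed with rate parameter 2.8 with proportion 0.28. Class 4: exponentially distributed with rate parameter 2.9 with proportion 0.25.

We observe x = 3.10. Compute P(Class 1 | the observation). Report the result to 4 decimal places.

0.4717

Apply Bayes' rule: the posterior for each component is proportional to its prior times its likelihood at x.
Exponential densities:
  f_1 = 0.3·e^(−0.3·3.10) = 0.3·e^(−0.9300) = 0.118366
  f_2 = 0.4·e^(−0.4·3.10) = 0.4·e^(−1.2400) = 0.115754
  f_3 = 2.8·e^(−2.8·3.10) = 2.8·e^(−8.6800) = 0.000475863
  f_4 = 2.9·e^(−2.9·3.10) = 2.9·e^(−8.9900) = 0.000361485
Multiply by the mixture weights:
  w_1·f_1 = 0.22 × 0.118366 = 0.0260405
  w_2·f_2 = 0.25 × 0.115754 = 0.0289384
  w_3·f_3 = 0.28 × 0.000475863 = 0.000133242
  w_4·f_4 = 0.25 × 0.000361485 = 9.03713e-05
Denominator: 0.0260405 + 0.0289384 + 0.000133242 + 9.03713e-05 = 0.0552026
So the posterior for Class 1 is 0.0260405 / 0.0552026 ≈ 0.4717.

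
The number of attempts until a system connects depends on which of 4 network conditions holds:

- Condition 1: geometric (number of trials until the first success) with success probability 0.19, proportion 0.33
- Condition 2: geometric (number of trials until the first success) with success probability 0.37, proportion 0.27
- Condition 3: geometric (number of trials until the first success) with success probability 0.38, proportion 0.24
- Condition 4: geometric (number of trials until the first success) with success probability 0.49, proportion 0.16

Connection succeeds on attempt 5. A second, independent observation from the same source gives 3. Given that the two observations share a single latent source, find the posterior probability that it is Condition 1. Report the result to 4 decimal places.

0.4044

Apply Bayes' rule: the posterior for each component is proportional to its prior times its likelihood at x.
Since both observations come from the same component, the likelihood for component k is f_k(x₁)·f_k(x₂).
  p_1 = [0.19·(1−0.19)^4 = 0.19·0.430467 = 0.0817888] × [0.124659] = 0.0101957
  p_2 = [0.37·(1−0.37)^4 = 0.37·0.15753 = 0.058286] × [0.146853] = 0.00855947
  p_3 = [0.38·(1−0.38)^4 = 0.38·0.147763 = 0.0561501] × [0.146072] = 0.00820195
  p_4 = [0.49·(1−0.49)^4 = 0.49·0.067652 = 0.0331495] × [0.127449] = 0.00422487
Unnormalised posteriors:
  w_1·p_1 = 0.33 × 0.0101957 = 0.00336458
  w_2·p_2 = 0.27 × 0.00855947 = 0.00231106
  w_3·p_3 = 0.24 × 0.00820195 = 0.00196847
  w_4·p_4 = 0.16 × 0.00422487 = 0.000675979
Normaliser: 0.00336458 + 0.00231106 + 0.00196847 + 0.000675979 = 0.00832009
Responsibility of Condition 1: 0.00336458 / 0.00832009 ≈ 0.4044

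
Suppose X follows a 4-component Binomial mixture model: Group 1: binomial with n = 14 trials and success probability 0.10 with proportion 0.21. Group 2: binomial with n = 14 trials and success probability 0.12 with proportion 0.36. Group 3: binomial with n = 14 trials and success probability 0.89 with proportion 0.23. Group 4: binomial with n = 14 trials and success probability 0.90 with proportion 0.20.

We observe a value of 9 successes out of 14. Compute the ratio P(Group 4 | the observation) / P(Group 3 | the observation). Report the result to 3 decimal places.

Only the two components matter; the odds are (w_i f_i(x)) / (w_j f_j(x)).
Binomial probabilities:
  f_1 = C(14,9)·0.10^9·0.90^5 = 2002·1e-09·0.59049 = 1.18216e-06
  f_2 = C(14,9)·0.12^9·0.88^5 = 2002·5.15978e-09·0.527732 = 5.45141e-06
  f_3 = C(14,9)·0.89^9·0.11^5 = 2002·0.350356·1.61051e-05 = 0.0112963
  f_4 = C(14,9)·0.90^9·0.10^5 = 2002·0.38742·1e-05 = 0.00775616
Posterior odds = (w_4·f_4) / (w_3·f_3) = (0.20·0.00775616) / (0.23·0.0112963) = 0.00155123 / 0.00259816 ≈ 0.597

0.597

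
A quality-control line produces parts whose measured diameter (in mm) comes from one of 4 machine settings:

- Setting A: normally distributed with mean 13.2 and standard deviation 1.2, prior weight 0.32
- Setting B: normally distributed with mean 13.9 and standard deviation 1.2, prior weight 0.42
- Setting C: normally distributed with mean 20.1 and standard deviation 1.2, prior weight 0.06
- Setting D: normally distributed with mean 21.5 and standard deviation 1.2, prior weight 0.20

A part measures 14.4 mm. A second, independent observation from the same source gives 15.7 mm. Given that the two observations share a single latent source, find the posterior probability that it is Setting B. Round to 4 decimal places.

0.8494

Posterior ∝ prior × likelihood, so P(k | x) ∝ π_k f_k(x); normalise over all components.
Since both observations come from the same component, the likelihood for component k is f_k(x₁)·f_k(x₂).
  p_A = [0.201642] × [0.0379533] = 0.00765299
  p_B = [0.30481] × [0.107931] = 0.0328986
  p_C = [4.19126e-06] × [0.000400226] = 1.67745e-09
  p_D = [8.31893e-09] × [2.81143e-06] = 2.33881e-14
Unnormalised posteriors:
  π_A·p_A = 0.32 × 0.00765299 = 0.00244896
  π_B·p_B = 0.42 × 0.0328986 = 0.0138174
  π_C·p_C = 0.06 × 1.67745e-09 = 1.00647e-10
  π_D·p_D = 0.20 × 2.33881e-14 = 4.67763e-15
Denominator: 0.00244896 + 0.0138174 + 1.00647e-10 + 4.67763e-15 = 0.0162664
P(Setting B | x) = 0.0138174 / 0.0162664 ≈ 0.8494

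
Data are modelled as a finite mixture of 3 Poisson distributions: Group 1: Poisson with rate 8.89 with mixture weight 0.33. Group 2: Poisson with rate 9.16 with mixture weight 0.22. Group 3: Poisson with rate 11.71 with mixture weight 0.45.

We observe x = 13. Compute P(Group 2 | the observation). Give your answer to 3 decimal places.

0.161

The responsibility of component k is P(Z=k) f_k(x) divided by Σ_j P(Z=j) f_j(x).
Evaluate each component's likelihood at the observed value:
  L_1 = e^(−8.89)·8.89^13/13! = 0.0479253
  L_2 = e^(−9.16)·9.16^13/13! = 0.0539788
  L_3 = e^(−11.71)·11.71^13/13! = 0.102653
Unnormalised posteriors:
  P(Z=1)·L_1 = 0.33 × 0.0479253 = 0.0158153
  P(Z=2)·L_2 = 0.22 × 0.0539788 = 0.0118753
  P(Z=3)·L_3 = 0.45 × 0.102653 = 0.0461938
Normaliser: 0.0158153 + 0.0118753 + 0.0461938 = 0.0738845
Responsibility of Group 2: 0.0118753 / 0.0738845 ≈ 0.161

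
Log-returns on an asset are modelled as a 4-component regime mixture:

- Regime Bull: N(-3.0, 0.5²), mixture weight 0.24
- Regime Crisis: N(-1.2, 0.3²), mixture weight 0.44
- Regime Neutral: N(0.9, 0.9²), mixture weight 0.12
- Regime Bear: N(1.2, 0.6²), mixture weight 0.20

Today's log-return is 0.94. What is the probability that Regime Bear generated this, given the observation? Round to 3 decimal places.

0.695

The responsibility of component k is w_k f_k(x) divided by Σ_j w_j f_j(x).
Component likelihoods at x = 0.94:
  f_Bull = (1/(0.5·√(2π)))·exp(−(0.94−-3.0)²/(2·0.5²)) = 0.797885·exp(-31.04720) = 2.62007e-14
  f_Crisis = (1/(0.3·√(2π)))·exp(−(0.94−-1.2)²/(2·0.3²)) = 1.329808·exp(-25.44222) = 1.18679e-11
  f_Neutral = (1/(0.9·√(2π)))·exp(−(0.94−0.9)²/(2·0.9²)) = 0.443269·exp(-0.00099) = 0.442832
  f_Bear = (1/(0.6·√(2π)))·exp(−(0.94−1.2)²/(2·0.6²)) = 0.664904·exp(-0.09389) = 0.605318
Multiply by the mixture weights:
  w_Bull·f_Bull = 0.24 × 2.62007e-14 = 6.28816e-15
  w_Crisis·f_Crisis = 0.44 × 1.18679e-11 = 5.22185e-12
  w_Neutral·f_Neutral = 0.12 × 0.442832 = 0.0531398
  w_Bear·f_Bear = 0.20 × 0.605318 = 0.121064
Sum: 6.28816e-15 + 5.22185e-12 + 0.0531398 + 0.121064 = 0.174203
P(Regime Bear | 0.94) ≈ 0.695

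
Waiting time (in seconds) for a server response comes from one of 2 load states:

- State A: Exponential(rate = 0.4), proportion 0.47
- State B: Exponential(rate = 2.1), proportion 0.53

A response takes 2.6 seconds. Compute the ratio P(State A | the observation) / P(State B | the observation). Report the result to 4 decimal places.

The posterior odds equal the prior odds times the likelihood ratio: (π_i/π_j)·(f_i(x)/f_j(x)).
Evaluate each component's likelihood at the observed value:
  f_A = 0.4·e^(−0.4·2.6) = 0.4·e^(−1.0400) = 0.141382
  f_B = 2.1·e^(−2.1·2.6) = 2.1·e^(−5.4600) = 0.00893247
Posterior odds = (π_A·f_A) / (π_B·f_B) = (0.47·0.141382) / (0.53·0.00893247) = 0.0664495 / 0.00473421 ≈ 14.0360

14.0360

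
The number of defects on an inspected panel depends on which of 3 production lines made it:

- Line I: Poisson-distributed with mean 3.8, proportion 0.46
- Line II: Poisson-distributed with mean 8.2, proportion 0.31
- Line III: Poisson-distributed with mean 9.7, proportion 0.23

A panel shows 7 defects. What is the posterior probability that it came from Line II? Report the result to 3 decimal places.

0.478

Posterior ∝ prior × likelihood, so P(k | x) ∝ π_k f_k(x); normalise over all components.
Poisson probabilities:
  f_I = e^(−3.8)·3.8^7/7! = 0.050785
  f_II = e^(−8.2)·8.2^7/7! = 0.135848
  f_III = e^(−9.7)·9.7^7/7! = 0.0982461
Weight by the priors:
  π_I·f_I = 0.46 × 0.050785 = 0.0233611
  π_II·f_II = 0.31 × 0.135848 = 0.0421127
  π_III·f_III = 0.23 × 0.0982461 = 0.0225966
Marginal: 0.0233611 + 0.0421127 + 0.0225966 = 0.0880704
P(Line II | the observation) = 0.0421127 / 0.0880704 ≈ 0.478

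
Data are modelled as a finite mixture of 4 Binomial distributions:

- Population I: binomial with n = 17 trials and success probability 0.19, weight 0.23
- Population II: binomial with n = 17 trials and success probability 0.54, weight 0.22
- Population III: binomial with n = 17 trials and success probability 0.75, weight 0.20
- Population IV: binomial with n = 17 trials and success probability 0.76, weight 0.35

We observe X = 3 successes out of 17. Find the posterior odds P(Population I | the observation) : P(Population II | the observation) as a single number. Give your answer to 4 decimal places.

125.4773

Since P(k|x) ∝ π_k f_k(x), the posterior odds are π_i f_i(x) / (π_j f_j(x)).
Evaluate each component's likelihood at the observed value:
  p_I = 0.244096
  p_II = 0.00203376
  p_III = 1.06869e-06
  p_IV = 6.27924e-07
0.056142 / 0.000447427 ≈ 125.4773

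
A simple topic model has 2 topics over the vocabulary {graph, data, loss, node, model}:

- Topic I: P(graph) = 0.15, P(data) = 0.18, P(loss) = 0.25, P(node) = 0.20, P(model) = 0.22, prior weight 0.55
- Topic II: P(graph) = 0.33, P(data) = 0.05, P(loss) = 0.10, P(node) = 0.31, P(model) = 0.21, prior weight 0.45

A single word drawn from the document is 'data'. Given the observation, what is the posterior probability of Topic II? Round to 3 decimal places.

Posterior ∝ prior × likelihood, so P(k | x) ∝ w_k f_k(x); normalise over all components.
Evaluate each component's likelihood at the observed value:
  p_I = 0.18
  p_II = 0.05
Multiply by the mixture weights:
  w_I·p_I = 0.55 × 0.18 = 0.099
  w_II·p_II = 0.45 × 0.05 = 0.0225
Evidence: 0.099 + 0.0225 = 0.1215
P(Topic II | x) ≈ 0.185

0.185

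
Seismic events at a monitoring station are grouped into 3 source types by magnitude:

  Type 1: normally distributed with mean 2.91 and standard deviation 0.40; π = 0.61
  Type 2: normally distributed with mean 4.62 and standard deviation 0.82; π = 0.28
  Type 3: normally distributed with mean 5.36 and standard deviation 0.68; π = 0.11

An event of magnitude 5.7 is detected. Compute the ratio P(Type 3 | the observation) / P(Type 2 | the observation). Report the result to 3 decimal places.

The posterior odds equal the prior odds times the likelihood ratio: (π_i/π_j)·(f_i(x)/f_j(x)).
Component likelihoods at x = 5.7:
  f_1 = (1/(0.40·√(2π)))·exp(−(5.7−2.91)²/(2·0.40²)) = 0.997356·exp(-24.32531) = 2.71958e-11
  f_2 = (1/(0.82·√(2π)))·exp(−(5.7−4.62)²/(2·0.82²)) = 0.486515·exp(-0.86734) = 0.204369
  f_3 = (1/(0.68·√(2π)))·exp(−(5.7−5.36)²/(2·0.68²)) = 0.586680·exp(-0.12500) = 0.517743
0.0569517 / 0.0572233 ≈ 0.995

0.995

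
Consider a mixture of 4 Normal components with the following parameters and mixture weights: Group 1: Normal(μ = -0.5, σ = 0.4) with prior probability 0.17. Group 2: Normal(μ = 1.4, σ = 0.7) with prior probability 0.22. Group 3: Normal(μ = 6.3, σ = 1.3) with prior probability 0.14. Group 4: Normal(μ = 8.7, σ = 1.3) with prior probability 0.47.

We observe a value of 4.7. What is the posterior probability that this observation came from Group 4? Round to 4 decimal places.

0.0592

Apply Bayes' rule: the posterior for each component is proportional to its prior times its likelihood at x.
Normal densities:
  f_1 = (1/(0.4·√(2π)))·exp(−(4.7−-0.5)²/(2·0.4²)) = 0.997356·exp(-84.50000) = 1.99971e-37
  f_2 = (1/(0.7·√(2π)))·exp(−(4.7−1.4)²/(2·0.7²)) = 0.569918·exp(-11.11224) = 8.50796e-06
  f_3 = (1/(1.3·√(2π)))·exp(−(4.7−6.3)²/(2·1.3²)) = 0.306879·exp(-0.75740) = 0.143891
  f_4 = (1/(1.3·√(2π)))·exp(−(4.7−8.7)²/(2·1.3²)) = 0.306879·exp(-4.73373) = 0.00269858
Unnormalised posteriors:
  π_1·f_1 = 0.17 × 1.99971e-37 = 3.3995e-38
  π_2·f_2 = 0.22 × 8.50796e-06 = 1.87175e-06
  π_3·f_3 = 0.14 × 0.143891 = 0.0201447
  π_4·f_4 = 0.47 × 0.00269858 = 0.00126833
Denominator: 3.3995e-38 + 1.87175e-06 + 0.0201447 + 0.00126833 = 0.0214149
Responsibility of Group 4: 0.00126833 / 0.0214149 ≈ 0.0592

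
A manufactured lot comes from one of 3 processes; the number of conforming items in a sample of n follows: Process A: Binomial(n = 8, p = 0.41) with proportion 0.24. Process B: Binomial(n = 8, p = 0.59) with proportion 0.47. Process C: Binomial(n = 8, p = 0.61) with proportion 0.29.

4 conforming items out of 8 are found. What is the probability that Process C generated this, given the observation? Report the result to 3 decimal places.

0.276

The responsibility of component k is π_k f_k(x) divided by Σ_j π_j f_j(x).
Binomial probabilities:
  p_A = 0.239685
  p_B = 0.239685
  p_C = 0.224221
Prior × likelihood for each component:
  π_A·p_A = 0.24 × 0.239685 = 0.0575245
  π_B·p_B = 0.47 × 0.239685 = 0.112652
  π_C·p_C = 0.29 × 0.224221 = 0.065024
Denominator: 0.0575245 + 0.112652 + 0.065024 = 0.235201
Responsibility of Process C: 0.065024 / 0.235201 ≈ 0.276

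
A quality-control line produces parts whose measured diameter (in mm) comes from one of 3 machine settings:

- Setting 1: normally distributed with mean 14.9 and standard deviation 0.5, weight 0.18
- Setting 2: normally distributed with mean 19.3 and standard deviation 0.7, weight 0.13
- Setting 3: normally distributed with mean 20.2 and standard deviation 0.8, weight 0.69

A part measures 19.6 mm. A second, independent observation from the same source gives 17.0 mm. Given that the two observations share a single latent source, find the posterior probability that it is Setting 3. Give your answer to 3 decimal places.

Posterior ∝ prior × likelihood, so P(k | x) ∝ P(Z=k) f_k(x); normalise over all components.
Since both observations come from the same component, the likelihood for component k is f_k(x₁)·f_k(x₂).
  L_1 = [5.18573e-20] × [0.000117886] = 6.11326e-24
  L_2 = [0.51991] × [0.00257934] = 0.00134102
  L_3 = [0.376422] × [0.000167288] = 6.29708e-05
Multiply by the mixture weights:
  P(Z=1)·L_1 = 0.18 × 6.11326e-24 = 1.10039e-24
  P(Z=2)·L_2 = 0.13 × 0.00134102 = 0.000174333
  P(Z=3)·L_3 = 0.69 × 6.29708e-05 = 4.34498e-05
Normaliser: 1.10039e-24 + 0.000174333 + 4.34498e-05 = 0.000217783
Responsibility of Setting 3: 4.34498e-05 / 0.000217783 ≈ 0.200

0.200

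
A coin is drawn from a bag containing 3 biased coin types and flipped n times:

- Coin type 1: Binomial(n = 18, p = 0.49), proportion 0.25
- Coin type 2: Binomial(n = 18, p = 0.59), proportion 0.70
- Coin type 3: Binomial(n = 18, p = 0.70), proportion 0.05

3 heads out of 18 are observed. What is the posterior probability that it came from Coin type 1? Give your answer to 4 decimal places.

0.8437

P(component k | x) = P(Z=k)·f_k(x) / marginal(x), where marginal(x) = Σ_j P(Z=j)·f_j(x).
Binomial probabilities:
  L_1 = 0.00394304
  L_2 = 0.000260618
  L_3 = 4.01609e-06
Weight by the priors:
  P(Z=1)·L_1 = 0.25 × 0.00394304 = 0.00098576
  P(Z=2)·L_2 = 0.70 × 0.000260618 = 0.000182432
  P(Z=3)·L_3 = 0.05 × 4.01609e-06 = 2.00804e-07
Marginal: 0.00098576 + 0.000182432 + 2.00804e-07 = 0.00116839
P(Coin type 1 | 3 heads out of 18) ≈ 0.8437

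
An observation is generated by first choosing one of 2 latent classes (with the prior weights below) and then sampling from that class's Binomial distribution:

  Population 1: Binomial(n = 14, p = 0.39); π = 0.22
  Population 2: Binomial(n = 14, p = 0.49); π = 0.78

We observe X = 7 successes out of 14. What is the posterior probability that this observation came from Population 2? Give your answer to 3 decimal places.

0.833

The responsibility of component k is w_k f_k(x) divided by Σ_j w_j f_j(x).
Evaluate each component's likelihood at the observed value:
  L_1 = 0.148016
  L_2 = 0.208887
Multiply by the mixture weights:
  w_1·L_1 = 0.22 × 0.148016 = 0.0325635
  w_2·L_2 = 0.78 × 0.208887 = 0.162932
Evidence: 0.0325635 + 0.162932 = 0.195495
So the posterior for Population 2 is 0.162932 / 0.195495 ≈ 0.833.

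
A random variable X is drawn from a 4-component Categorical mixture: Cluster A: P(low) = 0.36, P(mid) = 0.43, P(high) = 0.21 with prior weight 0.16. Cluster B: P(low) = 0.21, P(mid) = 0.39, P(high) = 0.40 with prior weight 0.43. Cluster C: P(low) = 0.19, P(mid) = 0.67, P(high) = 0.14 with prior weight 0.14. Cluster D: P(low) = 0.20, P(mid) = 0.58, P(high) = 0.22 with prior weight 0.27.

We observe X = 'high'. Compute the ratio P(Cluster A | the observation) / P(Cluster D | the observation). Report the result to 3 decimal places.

0.566

Since P(k|x) ∝ π_k f_k(x), the posterior odds are π_i f_i(x) / (π_j f_j(x)).
Evaluate each component's likelihood at the observed value:
  p_A = 0.21
  p_B = 0.4
  p_C = 0.14
  p_D = 0.22
Odds = (0.16/0.27) × (0.21/0.22) = 0.592593 × 0.954545 ≈ 0.566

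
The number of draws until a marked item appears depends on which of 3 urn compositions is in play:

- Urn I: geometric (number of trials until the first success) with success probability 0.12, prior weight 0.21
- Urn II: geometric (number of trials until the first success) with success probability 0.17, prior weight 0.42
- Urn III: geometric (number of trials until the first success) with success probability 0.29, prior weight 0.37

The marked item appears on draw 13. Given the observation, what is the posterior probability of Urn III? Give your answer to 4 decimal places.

0.1187

Apply Bayes' rule: the posterior for each component is proportional to its prior times its likelihood at x.
Evaluate each component's likelihood at the observed value:
  p_I = 0.12·(1−0.12)^12 = 0.12·0.215671 = 0.0258805
  p_II = 0.17·(1−0.17)^12 = 0.17·0.10689 = 0.0181713
  p_III = 0.29·(1−0.29)^12 = 0.29·0.0164097 = 0.00475881
Multiply by the mixture weights:
  π_I·p_I = 0.21 × 0.0258805 = 0.00543491
  π_II·p_II = 0.42 × 0.0181713 = 0.00763195
  π_III·p_III = 0.37 × 0.00475881 = 0.00176076
Denominator: 0.00543491 + 0.00763195 + 0.00176076 = 0.0148276
P(Urn III | x) ≈ 0.1187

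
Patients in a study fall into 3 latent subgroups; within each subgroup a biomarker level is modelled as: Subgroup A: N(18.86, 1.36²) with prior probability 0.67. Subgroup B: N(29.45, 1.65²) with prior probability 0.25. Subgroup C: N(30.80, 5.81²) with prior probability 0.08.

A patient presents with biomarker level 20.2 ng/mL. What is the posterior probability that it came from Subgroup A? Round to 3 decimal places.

0.991

By Bayes' theorem, P(k | x) = w_k f_k(x) / Σ_j w_j f_j(x).
Evaluate each component's likelihood at the observed value:
  p_A = (1/(1.36·√(2π)))·exp(−(20.2−18.86)²/(2·1.36²)) = 0.293340·exp(-0.48540) = 0.180536
  p_B = (1/(1.65·√(2π)))·exp(−(20.2−29.45)²/(2·1.65²)) = 0.241783·exp(-15.71396) = 3.62194e-08
  p_C = (1/(5.81·√(2π)))·exp(−(20.2−30.80)²/(2·5.81²)) = 0.068665·exp(-1.66429) = 0.0129999
Unnormalised posteriors:
  w_A·p_A = 0.67 × 0.180536 = 0.120959
  w_B·p_B = 0.25 × 3.62194e-08 = 9.05484e-09
  w_C·p_C = 0.08 × 0.0129999 = 0.00103999
Normaliser: 0.120959 + 9.05484e-09 + 0.00103999 = 0.121999
P(Subgroup A | the observation) = 0.120959 / 0.121999 ≈ 0.991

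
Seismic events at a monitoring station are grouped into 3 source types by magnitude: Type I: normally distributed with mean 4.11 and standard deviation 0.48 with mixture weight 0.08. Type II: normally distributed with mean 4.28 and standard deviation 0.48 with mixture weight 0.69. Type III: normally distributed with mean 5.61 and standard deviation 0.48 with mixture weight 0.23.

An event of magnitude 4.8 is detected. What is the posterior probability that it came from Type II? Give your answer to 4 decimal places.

0.8207

P(component k | x) = π_k·f_k(x) / marginal(x), where marginal(x) = Σ_j π_j·f_j(x).
Evaluate each component's likelihood at the observed value:
  f_I = 0.29577
  f_II = 0.462192
  f_III = 0.200128
Unnormalised posteriors:
  π_I·f_I = 0.08 × 0.29577 = 0.0236616
  π_II·f_II = 0.69 × 0.462192 = 0.318912
  π_III·f_III = 0.23 × 0.200128 = 0.0460295
Marginal: 0.0236616 + 0.318912 + 0.0460295 = 0.388604
Responsibility of Type II: 0.318912 / 0.388604 ≈ 0.8207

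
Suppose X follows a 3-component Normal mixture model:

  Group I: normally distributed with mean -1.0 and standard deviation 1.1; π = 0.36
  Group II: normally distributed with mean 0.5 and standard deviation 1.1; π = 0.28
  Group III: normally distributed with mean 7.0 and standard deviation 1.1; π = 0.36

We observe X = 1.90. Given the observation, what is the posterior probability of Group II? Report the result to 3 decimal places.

By Bayes' theorem, P(k | x) = w_k f_k(x) / Σ_j w_j f_j(x).
Normal densities:
  L_I = 0.0112268
  L_II = 0.161352
  L_III = 7.7938e-06
Unnormalised posteriors:
  w_I·L_I = 0.36 × 0.0112268 = 0.00404163
  w_II·L_II = 0.28 × 0.161352 = 0.0451786
  w_III·L_III = 0.36 × 7.7938e-06 = 2.80577e-06
Normaliser: 0.00404163 + 0.0451786 + 2.80577e-06 = 0.049223
So the posterior for Group II is 0.0451786 / 0.049223 ≈ 0.918.

0.918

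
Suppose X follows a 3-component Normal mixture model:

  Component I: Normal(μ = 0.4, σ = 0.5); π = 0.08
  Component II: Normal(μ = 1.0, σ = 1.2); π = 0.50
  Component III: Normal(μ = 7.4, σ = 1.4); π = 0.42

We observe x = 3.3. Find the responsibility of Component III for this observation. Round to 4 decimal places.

0.0584

Posterior ∝ prior × likelihood, so P(k | x) ∝ π_k f_k(x); normalise over all components.
Normal densities:
  p_I = 3.95464e-08
  p_II = 0.0529681
  p_III = 0.00391212
Weight by the priors:
  π_I·p_I = 0.08 × 3.95464e-08 = 3.16371e-09
  π_II·p_II = 0.50 × 0.0529681 = 0.026484
  π_III·p_III = 0.42 × 0.00391212 = 0.00164309
Sum: 3.16371e-09 + 0.026484 + 0.00164309 = 0.0281271
P(Component III | the observation) ≈ 0.0584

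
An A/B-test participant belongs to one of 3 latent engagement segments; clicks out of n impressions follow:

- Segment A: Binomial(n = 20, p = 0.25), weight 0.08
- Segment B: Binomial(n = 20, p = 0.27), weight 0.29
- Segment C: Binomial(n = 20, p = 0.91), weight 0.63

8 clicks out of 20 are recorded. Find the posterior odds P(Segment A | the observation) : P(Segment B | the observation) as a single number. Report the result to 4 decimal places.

Only the two components matter; the odds are (w_i f_i(x)) / (w_j f_j(x)).
Component likelihoods at x = 8 clicks out of 20:
  f_A = C(20,8)·0.25^8·0.75^12 = 125970·1.52588e-05·0.0316764 = 0.0608867
  f_B = C(20,8)·0.27^8·0.73^12 = 125970·2.8243e-05·0.022902 = 0.0814801
  f_C = C(20,8)·0.91^8·0.09^12 = 125970·0.470253·2.8243e-13 = 1.67305e-08
0.00487094 / 0.0236292 ≈ 0.2061

0.2061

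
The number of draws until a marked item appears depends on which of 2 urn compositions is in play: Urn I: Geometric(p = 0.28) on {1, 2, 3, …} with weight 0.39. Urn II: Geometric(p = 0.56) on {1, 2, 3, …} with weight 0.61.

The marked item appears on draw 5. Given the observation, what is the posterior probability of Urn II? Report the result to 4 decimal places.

Posterior ∝ prior × likelihood, so P(k | x) ∝ π_k f_k(x); normalise over all components.
Component likelihoods at x = 5:
  f_I = 0.0752468
  f_II = 0.0209893
Unnormalised posteriors:
  π_I·f_I = 0.39 × 0.0752468 = 0.0293463
  π_II·f_II = 0.61 × 0.0209893 = 0.0128035
Evidence: 0.0293463 + 0.0128035 = 0.0421497
P(Urn II | 5) ≈ 0.3038

0.3038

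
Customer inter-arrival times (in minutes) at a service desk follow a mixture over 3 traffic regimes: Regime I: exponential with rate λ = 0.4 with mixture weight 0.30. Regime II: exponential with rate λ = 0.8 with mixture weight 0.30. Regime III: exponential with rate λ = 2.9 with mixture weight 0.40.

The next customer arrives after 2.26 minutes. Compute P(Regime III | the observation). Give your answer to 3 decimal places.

0.018

P(component k | x) = π_k·f_k(x) / marginal(x), where marginal(x) = Σ_j π_j·f_j(x).
Evaluate each component's likelihood at the observed value:
  L_I = 0.161979
  L_II = 0.131185
  L_III = 0.00413078
Weight by the priors:
  π_I·L_I = 0.30 × 0.161979 = 0.0485936
  π_II·L_II = 0.30 × 0.131185 = 0.0393556
  π_III·L_III = 0.40 × 0.00413078 = 0.00165231
Sum: 0.0485936 + 0.0393556 + 0.00165231 = 0.0896015
P(Regime III | data) ≈ 0.018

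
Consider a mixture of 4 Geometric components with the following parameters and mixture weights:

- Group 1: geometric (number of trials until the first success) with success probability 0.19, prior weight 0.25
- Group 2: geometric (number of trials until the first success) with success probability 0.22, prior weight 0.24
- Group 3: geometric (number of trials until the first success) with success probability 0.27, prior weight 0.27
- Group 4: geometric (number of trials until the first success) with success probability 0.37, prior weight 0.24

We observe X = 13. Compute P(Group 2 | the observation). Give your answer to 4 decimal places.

Apply Bayes' rule: the posterior for each component is proportional to its prior times its likelihood at x.
Component likelihoods at x = 13:
  L_1 = 0.19·(1−0.19)^12 = 0.19·0.0797664 = 0.0151556
  L_2 = 0.22·(1−0.22)^12 = 0.22·0.0507149 = 0.0111573
  L_3 = 0.27·(1−0.27)^12 = 0.27·0.022902 = 0.00618355
  L_4 = 0.37·(1−0.37)^12 = 0.37·0.00390919 = 0.0014464
Unnormalised posteriors:
  P(Z=1)·L_1 = 0.25 × 0.0151556 = 0.00378891
  P(Z=2)·L_2 = 0.24 × 0.0111573 = 0.00267774
  P(Z=3)·L_3 = 0.27 × 0.00618355 = 0.00166956
  P(Z=4)·L_4 = 0.24 × 0.0014464 = 0.000347136
Evidence: 0.00378891 + 0.00267774 + 0.00166956 + 0.000347136 = 0.00848335
P(Group 2 | the observation) = 0.00267774 / 0.00848335 ≈ 0.3156

0.3156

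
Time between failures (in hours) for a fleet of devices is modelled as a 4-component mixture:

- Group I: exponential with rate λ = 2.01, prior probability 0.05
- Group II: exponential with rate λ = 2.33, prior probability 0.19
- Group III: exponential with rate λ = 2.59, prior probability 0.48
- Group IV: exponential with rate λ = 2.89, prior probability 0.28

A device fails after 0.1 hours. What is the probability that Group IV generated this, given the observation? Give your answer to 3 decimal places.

P(component k | x) = π_k·f_k(x) / marginal(x), where marginal(x) = Σ_j π_j·f_j(x).
Exponential densities:
  p_I = 2.01·e^(−2.01·0.1) = 2.01·e^(−0.2010) = 1.644
  p_II = 2.33·e^(−2.33·0.1) = 2.33·e^(−0.2330) = 1.84572
  p_III = 2.59·e^(−2.59·0.1) = 2.59·e^(−0.2590) = 1.99902
  p_IV = 2.89·e^(−2.89·0.1) = 2.89·e^(−0.2890) = 2.16465
Multiply by the mixture weights:
  π_I·p_I = 0.05 × 1.644 = 0.0822002
  π_II·p_II = 0.19 × 1.84572 = 0.350686
  π_III·p_III = 0.48 × 1.99902 = 0.95953
  π_IV·p_IV = 0.28 × 2.16465 = 0.606101
Evidence: 0.0822002 + 0.350686 + 0.95953 + 0.606101 = 1.99852
So the posterior for Group IV is 0.606101 / 1.99852 ≈ 0.303.

0.303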